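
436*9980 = 4351280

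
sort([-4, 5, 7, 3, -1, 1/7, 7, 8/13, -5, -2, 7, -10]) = [-10, -5, -4, -2, -1, 1/7, 8/13, 3, 5, 7, 7, 7]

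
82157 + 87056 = 169213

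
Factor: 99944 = 2^3*13^1*31^2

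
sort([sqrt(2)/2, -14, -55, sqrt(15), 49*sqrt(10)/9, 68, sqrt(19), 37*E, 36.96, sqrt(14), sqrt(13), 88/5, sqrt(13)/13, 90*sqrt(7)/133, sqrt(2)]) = [-55, -14, sqrt(13)/13, sqrt(2)/2, sqrt(2), 90*sqrt(7)/133, sqrt(13), sqrt(14), sqrt(15), sqrt(19), 49*sqrt(10)/9, 88/5, 36.96, 68, 37*E]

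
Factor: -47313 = -1*3^2*7^1*751^1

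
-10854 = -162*67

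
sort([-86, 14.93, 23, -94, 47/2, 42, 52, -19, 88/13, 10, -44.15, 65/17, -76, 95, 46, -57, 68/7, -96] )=[-96, -94, -86, -76, -57, -44.15, -19, 65/17, 88/13, 68/7, 10, 14.93, 23, 47/2, 42, 46, 52, 95] 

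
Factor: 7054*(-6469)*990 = -1*2^2*3^2*5^1*11^1*3527^1*6469^1 = -45176002740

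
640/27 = 23+19/27 ≈ 23.70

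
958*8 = 7664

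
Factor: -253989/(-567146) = 2^(-1) * 3^3 * 23^1 * 409^1 * 283573^(-1)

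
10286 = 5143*2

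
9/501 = 3/167 ≈ 0.0180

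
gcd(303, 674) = 1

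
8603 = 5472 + 3131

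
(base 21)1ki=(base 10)879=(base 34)pt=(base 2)1101101111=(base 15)3d9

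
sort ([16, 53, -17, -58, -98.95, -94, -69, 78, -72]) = [-98.95, -94, -72, -69, -58, -17, 16, 53, 78]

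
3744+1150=4894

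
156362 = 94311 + 62051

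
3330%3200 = 130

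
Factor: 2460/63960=2^(-1) * 13^(-1)=1/26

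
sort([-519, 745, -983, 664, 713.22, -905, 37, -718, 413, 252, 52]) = [-983, -905, -718, -519, 37, 52, 252, 413, 664, 713.22, 745]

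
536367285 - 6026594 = 530340691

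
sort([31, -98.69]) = [-98.69, 31]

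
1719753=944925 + 774828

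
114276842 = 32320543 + 81956299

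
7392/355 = 20+292/355 ≈ 20.82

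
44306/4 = 11076 + 1/2 = 11076.50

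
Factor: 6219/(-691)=-1*3^2=-9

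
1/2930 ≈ 0.000341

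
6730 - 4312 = 2418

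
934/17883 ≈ 0.0522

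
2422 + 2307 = 4729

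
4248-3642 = 606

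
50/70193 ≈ 0.000712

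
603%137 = 55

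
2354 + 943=3297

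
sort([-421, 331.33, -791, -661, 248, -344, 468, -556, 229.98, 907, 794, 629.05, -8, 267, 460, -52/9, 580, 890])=[-791, -661, -556, -421, -344, -8, -52/9, 229.98, 248, 267, 331.33, 460, 468, 580, 629.05, 794, 890, 907]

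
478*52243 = 24972154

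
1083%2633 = 1083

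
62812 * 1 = 62812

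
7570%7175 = 395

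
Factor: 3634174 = 2^1*1817087^1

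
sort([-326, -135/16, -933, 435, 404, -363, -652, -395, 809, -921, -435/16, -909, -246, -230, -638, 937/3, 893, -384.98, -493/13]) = [-933, -921, -909, -652, -638, -395, -384.98, -363, -326, -246, -230, -493/13, -435/16, -135/16, 937/3, 404, 435, 809, 893]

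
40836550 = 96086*425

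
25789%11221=3347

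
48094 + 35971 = 84065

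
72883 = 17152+55731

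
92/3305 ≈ 0.0278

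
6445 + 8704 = 15149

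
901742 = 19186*47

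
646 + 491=1137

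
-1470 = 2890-4360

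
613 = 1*613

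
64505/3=21501 + 2/3 ≈ 21501.67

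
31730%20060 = 11670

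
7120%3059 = 1002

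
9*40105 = 360945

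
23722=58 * 409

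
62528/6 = 10421 + 1/3 ≈ 10421.33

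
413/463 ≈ 0.892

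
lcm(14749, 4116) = 176988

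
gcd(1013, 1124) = 1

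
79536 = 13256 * 6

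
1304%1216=88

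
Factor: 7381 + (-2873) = 2^2 * 7^2 * 23^1 = 4508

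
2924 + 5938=8862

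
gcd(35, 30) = 5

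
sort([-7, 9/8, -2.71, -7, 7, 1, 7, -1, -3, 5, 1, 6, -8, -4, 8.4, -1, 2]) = [-8, -7, -7, -4, -3, -2.71, -1, -1, 1, 1, 9/8, 2, 5, 6, 7, 7, 8.4]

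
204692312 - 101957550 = 102734762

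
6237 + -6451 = -214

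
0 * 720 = 0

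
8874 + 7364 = 16238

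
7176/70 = 3588/35 ≈ 102.51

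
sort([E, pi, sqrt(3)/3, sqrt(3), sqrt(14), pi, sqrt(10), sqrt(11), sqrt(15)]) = [sqrt(3)/3, sqrt(3), E, pi, pi, sqrt(10), sqrt(11), sqrt(14), sqrt(15)]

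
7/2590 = 1/370≈0.00270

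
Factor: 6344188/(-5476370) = -1 * 2^1 * 5^(-1) * 19^(-2) * 37^(-1) * 41^(-1) * 83^1 * 97^1 * 197^1 = -3172094/2738185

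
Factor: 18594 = 2^1*3^2*1033^1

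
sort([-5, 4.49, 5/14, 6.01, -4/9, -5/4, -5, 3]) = [-5, -5, -5/4, -4/9, 5/14, 3, 4.49, 6.01]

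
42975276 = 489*87884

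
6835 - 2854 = 3981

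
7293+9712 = 17005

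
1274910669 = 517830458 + 757080211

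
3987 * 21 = 83727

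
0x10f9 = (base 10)4345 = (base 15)144a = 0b1000011111001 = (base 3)12221221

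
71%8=7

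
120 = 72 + 48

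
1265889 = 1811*699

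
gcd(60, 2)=2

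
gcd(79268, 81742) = 2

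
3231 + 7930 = 11161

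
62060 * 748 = 46420880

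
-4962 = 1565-6527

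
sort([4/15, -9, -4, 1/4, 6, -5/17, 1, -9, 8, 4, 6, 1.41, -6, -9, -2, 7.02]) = [-9, -9, -9, -6, -4, -2, -5/17, 1/4, 4/15, 1, 1.41, 4, 6, 6, 7.02, 8]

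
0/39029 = 0 = 0.00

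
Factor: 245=5^1*7^2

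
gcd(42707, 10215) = 1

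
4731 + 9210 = 13941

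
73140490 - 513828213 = -440687723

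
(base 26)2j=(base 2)1000111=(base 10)71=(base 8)107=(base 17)43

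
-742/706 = -371/353≈-1.05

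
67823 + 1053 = 68876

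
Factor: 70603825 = 5^2*59^1*151^1*317^1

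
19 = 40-21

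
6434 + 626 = 7060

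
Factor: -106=-1 * 2^1 * 53^1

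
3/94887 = 1/31629 ≈ 0.0000316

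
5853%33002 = 5853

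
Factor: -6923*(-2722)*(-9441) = -1*2^1*3^2*7^1*23^1*43^1*1049^1*1361^1 = -177910037046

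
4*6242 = 24968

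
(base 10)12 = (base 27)c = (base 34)c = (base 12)10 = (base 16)c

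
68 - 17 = 51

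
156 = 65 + 91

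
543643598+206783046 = 750426644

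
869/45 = 19 + 14/45 ≈ 19.31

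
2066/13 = 158 + 12/13 ≈ 158.92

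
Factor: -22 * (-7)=2^1 * 7^1 * 11^1=154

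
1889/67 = 28 + 13/67 ≈ 28.19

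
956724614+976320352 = 1933044966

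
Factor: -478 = -1*2^1*239^1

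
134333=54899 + 79434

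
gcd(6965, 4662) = 7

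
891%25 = 16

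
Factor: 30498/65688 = 2^(-2)*7^(-1)*13^1 = 13/28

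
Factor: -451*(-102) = 2^1*3^1*11^1*17^1*41^1 = 46002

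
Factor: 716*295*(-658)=-1*2^3*5^1*7^1*47^1*59^1*179^1=-138982760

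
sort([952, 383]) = [383, 952]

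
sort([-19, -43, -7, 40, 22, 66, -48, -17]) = [-48, -43, -19, -17, -7, 22, 40, 66]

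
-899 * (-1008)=906192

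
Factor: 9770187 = 3^1*7^1*29^1*61^1*263^1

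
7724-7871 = -147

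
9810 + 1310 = 11120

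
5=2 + 3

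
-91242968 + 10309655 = -80933313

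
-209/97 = -2 - 15/97 ≈ -2.15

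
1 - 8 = -7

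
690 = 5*138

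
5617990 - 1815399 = 3802591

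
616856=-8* (-77107)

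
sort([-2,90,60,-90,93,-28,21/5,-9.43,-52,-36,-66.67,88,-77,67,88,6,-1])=[-90,-77,-66.67,-52,-36,-28,-9.43,-2,-1,21/5,6,60,67,88,88,90,93]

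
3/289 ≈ 0.0104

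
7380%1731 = 456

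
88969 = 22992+65977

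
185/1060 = 37/212 ≈ 0.175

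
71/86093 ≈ 0.000825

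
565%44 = 37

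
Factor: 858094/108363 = 2^1*3^(-1)*41^(-1)*487^1 = 974/123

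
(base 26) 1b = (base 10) 37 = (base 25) 1c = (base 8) 45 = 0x25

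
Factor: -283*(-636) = 2^2*3^1*53^1*283^1 = 179988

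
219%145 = 74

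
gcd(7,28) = 7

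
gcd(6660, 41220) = 180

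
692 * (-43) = -29756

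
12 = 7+5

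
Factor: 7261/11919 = 3^(-1) * 29^(-1) * 53^1 = 53/87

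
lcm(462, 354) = 27258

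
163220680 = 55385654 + 107835026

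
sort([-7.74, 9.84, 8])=[-7.74, 8, 9.84]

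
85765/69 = 1242 + 67/69≈1242.97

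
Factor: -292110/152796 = -1*2^ (-1)*5^1*13^1*17^ (-1) = -65/34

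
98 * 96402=9447396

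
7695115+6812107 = 14507222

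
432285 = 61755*7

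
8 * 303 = 2424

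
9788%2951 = 935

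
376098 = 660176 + -284078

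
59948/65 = 922 + 18/65 ≈ 922.28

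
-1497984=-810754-687230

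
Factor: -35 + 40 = 5^1 = 5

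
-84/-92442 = 2/2201 ≈ 0.000909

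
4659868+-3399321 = 1260547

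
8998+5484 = 14482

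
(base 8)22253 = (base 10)9387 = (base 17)1f83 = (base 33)8kf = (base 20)1397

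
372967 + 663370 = 1036337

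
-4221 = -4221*1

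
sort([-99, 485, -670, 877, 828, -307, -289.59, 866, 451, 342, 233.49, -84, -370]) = [-670, -370, -307, -289.59, -99, -84, 233.49, 342, 451, 485, 828, 866, 877]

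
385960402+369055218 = 755015620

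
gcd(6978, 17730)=6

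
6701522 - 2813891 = 3887631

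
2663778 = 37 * 71994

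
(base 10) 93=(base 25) 3i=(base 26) 3f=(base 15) 63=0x5d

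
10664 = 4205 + 6459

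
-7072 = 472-7544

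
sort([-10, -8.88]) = [-10, -8.88]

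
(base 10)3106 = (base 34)2nc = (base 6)22214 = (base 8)6042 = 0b110000100010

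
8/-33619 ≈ -0.000238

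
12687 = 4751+7936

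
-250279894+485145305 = 234865411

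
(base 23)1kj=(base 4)33300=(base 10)1008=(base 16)3f0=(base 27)1a9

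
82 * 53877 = 4417914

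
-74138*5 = -370690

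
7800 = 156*50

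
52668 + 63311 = 115979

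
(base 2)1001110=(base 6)210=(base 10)78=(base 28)2m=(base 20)3i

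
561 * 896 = 502656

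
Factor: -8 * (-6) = 2^4 * 3^1 = 48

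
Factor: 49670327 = 7^1*7095761^1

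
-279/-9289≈0.0300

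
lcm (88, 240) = 2640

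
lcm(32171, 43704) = 2316312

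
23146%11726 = 11420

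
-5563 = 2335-7898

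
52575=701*75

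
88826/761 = 116 + 550/761 ≈ 116.72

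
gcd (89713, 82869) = 1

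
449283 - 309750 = 139533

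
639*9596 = 6131844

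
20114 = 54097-33983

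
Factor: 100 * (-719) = -1 * 2^2 * 5^2 * 719^1 = -71900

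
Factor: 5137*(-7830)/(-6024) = 2^(-2)*3^2*5^1*11^1*29^1*251^(-1)*467^1 = 6703785/1004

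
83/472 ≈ 0.176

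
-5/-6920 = 1/1384 ≈ 0.000723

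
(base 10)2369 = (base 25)3jj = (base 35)1wo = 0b100101000001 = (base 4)211001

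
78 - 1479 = -1401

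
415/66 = 6 + 19/66 ≈ 6.29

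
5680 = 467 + 5213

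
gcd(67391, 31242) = 1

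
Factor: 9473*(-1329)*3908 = -1*2^2*3^1*443^1*977^1*9473^1 = -49200223236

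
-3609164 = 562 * (-6422) 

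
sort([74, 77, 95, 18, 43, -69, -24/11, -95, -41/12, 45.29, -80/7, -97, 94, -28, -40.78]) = [-97, -95, -69, -40.78, -28, -80/7, -41/12, -24/11, 18, 43, 45.29, 74, 77, 94, 95]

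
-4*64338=-257352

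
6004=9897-3893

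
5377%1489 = 910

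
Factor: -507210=-1*2^1*3^1*5^1*11^1*29^1*53^1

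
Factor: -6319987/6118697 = -1 * 13^(-1) * 929^1 * 6803^1 * 470669^(-1)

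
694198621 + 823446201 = 1517644822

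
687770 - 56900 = 630870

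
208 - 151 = 57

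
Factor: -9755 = -1*5^1*1951^1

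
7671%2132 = 1275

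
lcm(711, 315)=24885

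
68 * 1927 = 131036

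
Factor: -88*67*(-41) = 2^3*11^1*41^1*67^1 = 241736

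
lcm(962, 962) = 962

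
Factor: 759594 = 2^1 * 3^1 * 11^1 * 17^1 * 677^1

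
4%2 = 0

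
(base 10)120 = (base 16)78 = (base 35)3f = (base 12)a0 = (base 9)143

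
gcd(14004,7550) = 2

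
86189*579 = 49903431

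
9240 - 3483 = 5757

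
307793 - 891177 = -583384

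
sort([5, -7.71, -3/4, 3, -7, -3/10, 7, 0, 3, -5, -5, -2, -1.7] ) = [-7.71, -7, -5, -5, -2, -1.7, -3/4, -3/10, 0, 3, 3, 5, 7] 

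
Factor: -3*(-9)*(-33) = -1*3^4*11^1 = -891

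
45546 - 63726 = -18180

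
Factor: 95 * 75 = 3^1 * 5^3 * 19^1 = 7125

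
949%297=58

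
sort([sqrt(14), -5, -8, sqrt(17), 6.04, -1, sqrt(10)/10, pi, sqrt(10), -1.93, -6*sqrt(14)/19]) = [-8, -5, -1.93, -6*sqrt(14)/19, -1, sqrt(10)/10, pi, sqrt(10), sqrt(14), sqrt(17), 6.04]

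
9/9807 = 3/3269 ≈ 0.000918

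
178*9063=1613214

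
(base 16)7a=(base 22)5c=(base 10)122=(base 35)3h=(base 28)4a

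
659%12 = 11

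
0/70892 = 0 = 0.00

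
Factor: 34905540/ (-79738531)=-1*2^2*3^1*5^1*107^1*541^ (-1)*5437^1*147391^ (-1)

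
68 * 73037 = 4966516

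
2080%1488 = 592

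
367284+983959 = 1351243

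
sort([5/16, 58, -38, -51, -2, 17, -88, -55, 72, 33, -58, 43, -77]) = [-88, -77, -58, -55, -51, -38, -2, 5/16, 17, 33, 43, 58, 72]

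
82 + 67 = 149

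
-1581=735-2316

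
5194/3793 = 1 + 1401/3793≈1.37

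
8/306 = 4/153 ≈ 0.0261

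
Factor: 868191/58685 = 3^1*5^(-1)*11^(-2)*97^(-1)*289397^1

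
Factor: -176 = -1*2^4*11^1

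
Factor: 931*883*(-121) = -1*7^2*11^2*19^1*883^1 = -99470833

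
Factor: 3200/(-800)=-1*2^2=-4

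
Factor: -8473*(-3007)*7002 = 2^1*3^2*31^1*37^1*97^1*229^1*389^1 = 178399133622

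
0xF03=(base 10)3843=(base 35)34S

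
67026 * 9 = 603234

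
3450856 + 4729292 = 8180148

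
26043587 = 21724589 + 4318998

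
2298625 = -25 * (-91945)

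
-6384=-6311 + -73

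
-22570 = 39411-61981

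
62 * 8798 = 545476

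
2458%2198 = 260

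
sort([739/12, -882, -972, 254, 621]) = [-972, -882, 739/12, 254, 621]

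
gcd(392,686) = 98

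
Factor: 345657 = 3^1*13^1*8863^1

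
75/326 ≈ 0.230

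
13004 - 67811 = -54807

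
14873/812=18 + 257/812 ≈ 18.32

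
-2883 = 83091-85974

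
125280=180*696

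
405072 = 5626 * 72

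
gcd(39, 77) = 1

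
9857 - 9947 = -90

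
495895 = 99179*5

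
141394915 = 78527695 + 62867220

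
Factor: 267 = 3^1*89^1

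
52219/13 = 4016+11/13≈4016.85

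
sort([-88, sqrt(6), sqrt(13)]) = [-88, sqrt(6), sqrt(13)]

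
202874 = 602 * 337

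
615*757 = 465555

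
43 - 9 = 34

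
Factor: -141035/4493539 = -1*5^1*37^(-1)*67^1*421^1*121447^(-1)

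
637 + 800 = 1437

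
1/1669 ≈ 0.000599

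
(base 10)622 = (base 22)166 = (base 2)1001101110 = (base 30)km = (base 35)hr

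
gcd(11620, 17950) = 10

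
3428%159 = 89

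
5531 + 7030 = 12561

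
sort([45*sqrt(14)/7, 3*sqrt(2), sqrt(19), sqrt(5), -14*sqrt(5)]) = [-14*sqrt(5), sqrt(5), 3*sqrt(2), sqrt(19), 45*sqrt(14)/7]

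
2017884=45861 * 44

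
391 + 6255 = 6646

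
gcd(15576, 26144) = 8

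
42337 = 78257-35920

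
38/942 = 19/471 ≈ 0.0403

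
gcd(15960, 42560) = 5320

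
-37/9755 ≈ -0.00379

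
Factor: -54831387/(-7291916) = 2^(-2)*3^1*13^1*89^1*521^(-1)*3499^(-1)*15797^1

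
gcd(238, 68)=34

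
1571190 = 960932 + 610258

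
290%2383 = 290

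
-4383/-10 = 438 + 3/10 = 438.30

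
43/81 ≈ 0.531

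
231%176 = 55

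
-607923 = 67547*(-9)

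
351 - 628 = -277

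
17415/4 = 4353 + 3/4 = 4353.75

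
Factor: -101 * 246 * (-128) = 2^8 * 3^1 * 41^1 * 101^1 = 3180288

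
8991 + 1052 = 10043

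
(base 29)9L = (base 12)1B6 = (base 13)189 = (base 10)282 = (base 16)11A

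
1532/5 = 306 + 2/5 = 306.40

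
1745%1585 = 160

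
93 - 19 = 74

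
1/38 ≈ 0.0263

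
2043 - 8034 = -5991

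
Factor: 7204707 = 3^6*9883^1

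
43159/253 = 170+149/253 ≈ 170.59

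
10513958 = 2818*3731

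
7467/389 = 19 + 76/389 ≈ 19.20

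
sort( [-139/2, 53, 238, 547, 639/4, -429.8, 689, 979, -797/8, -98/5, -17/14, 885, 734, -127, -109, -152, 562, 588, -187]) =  [-429.8, -187, -152, -127, -109, -797/8, -139/2, -98/5, -17/14, 53, 639/4, 238, 547, 562, 588, 689, 734, 885, 979]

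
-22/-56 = 11/28 ≈ 0.393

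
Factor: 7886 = 2^1*3943^1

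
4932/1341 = 3 + 101/149 ≈ 3.68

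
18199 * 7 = 127393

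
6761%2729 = 1303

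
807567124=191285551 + 616281573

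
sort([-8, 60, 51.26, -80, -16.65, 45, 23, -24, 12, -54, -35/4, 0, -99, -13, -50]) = [-99, -80, -54, -50, -24, -16.65, -13, -35/4, -8, 0, 12, 23, 45, 51.26, 60]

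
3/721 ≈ 0.00416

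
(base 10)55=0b110111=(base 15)3a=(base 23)29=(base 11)50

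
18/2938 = 9/1469≈0.00613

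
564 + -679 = -115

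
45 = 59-14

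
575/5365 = 115/1073≈0.107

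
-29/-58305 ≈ 0.000497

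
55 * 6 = 330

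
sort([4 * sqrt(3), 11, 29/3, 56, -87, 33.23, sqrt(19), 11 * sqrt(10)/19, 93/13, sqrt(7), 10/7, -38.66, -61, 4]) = [-87, -61, -38.66, 10/7, 11 * sqrt(10)/19, sqrt(7), 4, sqrt(19), 4 * sqrt(3), 93/13, 29/3, 11, 33.23, 56]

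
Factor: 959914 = 2^1 * 479957^1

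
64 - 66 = -2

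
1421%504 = 413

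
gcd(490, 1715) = 245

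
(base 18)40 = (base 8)110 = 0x48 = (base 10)72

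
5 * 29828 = 149140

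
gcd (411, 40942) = 1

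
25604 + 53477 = 79081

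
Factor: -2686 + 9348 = 2^1*3331^1 = 6662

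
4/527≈0.00759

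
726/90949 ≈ 0.00798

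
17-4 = 13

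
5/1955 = 1/391 ≈ 0.00256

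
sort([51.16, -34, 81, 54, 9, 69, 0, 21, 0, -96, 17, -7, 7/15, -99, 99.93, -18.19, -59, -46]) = [-99, -96, -59, -46, -34, -18.19, -7, 0, 0, 7/15, 9, 17, 21, 51.16, 54, 69, 81, 99.93]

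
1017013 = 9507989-8490976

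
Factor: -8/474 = -1*2^2*3^(-1)*79^(-1) = -4/237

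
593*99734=59142262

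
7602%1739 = 646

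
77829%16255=12809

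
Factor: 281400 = 2^3*3^1*5^2*7^1*67^1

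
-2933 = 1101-4034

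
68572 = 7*9796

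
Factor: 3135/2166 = 2^(-1)*5^1*11^1*19^(-1) = 55/38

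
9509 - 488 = 9021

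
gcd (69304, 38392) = 8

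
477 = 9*53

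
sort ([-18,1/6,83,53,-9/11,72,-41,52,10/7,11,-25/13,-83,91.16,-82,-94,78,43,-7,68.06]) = [-94,-83,-82,-41,-18,-7,-25/13,-9/11,1/6,10/7,11,43,52,53,68.06,72,78,83,91.16]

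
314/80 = 3 + 37/40 ≈ 3.93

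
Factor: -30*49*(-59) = 2^1*3^1*5^1*7^2*59^1 = 86730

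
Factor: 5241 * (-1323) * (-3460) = 2^2 * 3^4 * 5^1 * 7^2 * 173^1 * 1747^1 = 23991096780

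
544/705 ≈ 0.772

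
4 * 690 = 2760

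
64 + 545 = 609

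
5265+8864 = 14129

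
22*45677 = 1004894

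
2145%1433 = 712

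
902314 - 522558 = 379756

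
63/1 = 63 = 63.00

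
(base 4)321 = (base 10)57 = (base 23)2b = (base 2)111001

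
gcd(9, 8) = 1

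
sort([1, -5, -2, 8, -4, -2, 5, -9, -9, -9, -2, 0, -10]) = [-10, -9, -9, -9, -5, -4, -2, -2, -2, 0, 1, 5, 8]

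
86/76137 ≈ 0.00113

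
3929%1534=861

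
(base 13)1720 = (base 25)5b6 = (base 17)bd6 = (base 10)3406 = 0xd4e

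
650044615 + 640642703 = 1290687318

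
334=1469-1135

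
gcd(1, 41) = 1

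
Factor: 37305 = 3^2*5^1*829^1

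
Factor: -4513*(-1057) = 7^1*151^1*4513^1 = 4770241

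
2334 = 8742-6408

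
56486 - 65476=-8990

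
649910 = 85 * 7646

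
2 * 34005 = 68010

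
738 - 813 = -75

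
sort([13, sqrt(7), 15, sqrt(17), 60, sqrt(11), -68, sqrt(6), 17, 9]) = [-68, sqrt(6), sqrt(7), sqrt(11), sqrt(17), 9, 13, 15, 17, 60]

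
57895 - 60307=-2412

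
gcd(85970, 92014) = 2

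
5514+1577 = 7091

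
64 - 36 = 28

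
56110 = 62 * 905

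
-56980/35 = -1628 = -1628.00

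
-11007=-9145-1862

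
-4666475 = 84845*(-55)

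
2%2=0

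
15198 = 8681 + 6517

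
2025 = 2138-113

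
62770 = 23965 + 38805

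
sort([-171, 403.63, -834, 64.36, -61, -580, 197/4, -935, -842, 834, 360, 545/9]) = [-935, -842, -834, -580, -171, -61, 197/4, 545/9, 64.36, 360, 403.63, 834]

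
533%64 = 21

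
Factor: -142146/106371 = -1*2^1*149^1*223^ (-1) = -298/223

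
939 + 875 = 1814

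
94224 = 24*3926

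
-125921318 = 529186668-655107986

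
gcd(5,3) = 1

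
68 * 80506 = 5474408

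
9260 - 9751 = -491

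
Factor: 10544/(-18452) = -1*2^2*7^(-1) = -4/7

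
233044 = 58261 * 4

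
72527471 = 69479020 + 3048451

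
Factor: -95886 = -1 * 2^1 * 3^2 * 7^1 * 761^1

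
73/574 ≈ 0.127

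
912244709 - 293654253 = 618590456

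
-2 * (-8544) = 17088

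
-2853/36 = -79 - 1/4 = -79.25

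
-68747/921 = -74 - 593/921 ≈ -74.64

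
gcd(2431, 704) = 11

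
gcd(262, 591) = 1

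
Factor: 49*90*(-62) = -1*2^2*3^2*5^1*7^2*31^1 = -273420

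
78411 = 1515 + 76896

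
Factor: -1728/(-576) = 3^1 = 3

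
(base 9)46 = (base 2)101010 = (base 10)42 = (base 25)1h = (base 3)1120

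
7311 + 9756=17067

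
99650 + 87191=186841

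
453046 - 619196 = -166150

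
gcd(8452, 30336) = 4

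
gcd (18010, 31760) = 10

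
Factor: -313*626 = -1*2^1*313^2 = -195938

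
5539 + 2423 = 7962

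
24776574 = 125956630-101180056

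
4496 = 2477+2019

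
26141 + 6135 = 32276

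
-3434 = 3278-6712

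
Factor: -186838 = -1 * 2^1 * 93419^1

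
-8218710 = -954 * 8615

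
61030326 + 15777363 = 76807689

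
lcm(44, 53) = 2332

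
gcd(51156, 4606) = 98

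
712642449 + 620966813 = 1333609262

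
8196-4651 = 3545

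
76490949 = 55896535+20594414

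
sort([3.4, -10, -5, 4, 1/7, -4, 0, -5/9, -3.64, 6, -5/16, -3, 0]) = [-10, -5, -4, -3.64, -3, -5/9, -5/16, 0, 0, 1/7, 3.4, 4, 6]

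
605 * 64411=38968655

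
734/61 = 12 + 2/61 ≈ 12.03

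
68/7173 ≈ 0.00948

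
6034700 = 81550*74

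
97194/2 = 48597 = 48597.00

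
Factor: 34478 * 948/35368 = 3^1 * 79^1 * 4421^ (-1) * 17239^1 = 4085643/4421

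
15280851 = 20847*733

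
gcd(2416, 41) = 1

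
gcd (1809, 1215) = 27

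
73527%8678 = 4103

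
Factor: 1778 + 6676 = 2^1 * 3^1 * 1409^1 = 8454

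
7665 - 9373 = -1708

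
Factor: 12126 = 2^1 * 3^1 * 43^1 * 47^1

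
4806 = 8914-4108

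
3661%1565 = 531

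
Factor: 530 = 2^1*5^1*53^1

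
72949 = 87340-14391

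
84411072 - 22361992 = 62049080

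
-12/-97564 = 3/24391 ≈ 0.000123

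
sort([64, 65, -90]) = [-90, 64, 65]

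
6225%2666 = 893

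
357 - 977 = -620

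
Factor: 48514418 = 2^1 * 24257209^1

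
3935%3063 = 872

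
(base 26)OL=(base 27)NO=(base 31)KP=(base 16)285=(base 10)645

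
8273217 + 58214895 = 66488112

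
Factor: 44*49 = 2^2*7^2*11^1 = 2156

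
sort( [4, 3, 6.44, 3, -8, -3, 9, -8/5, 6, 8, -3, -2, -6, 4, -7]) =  [-8, -7, -6, -3, -3, -2, -8/5, 3, 3, 4, 4, 6, 6.44, 8, 9]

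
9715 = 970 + 8745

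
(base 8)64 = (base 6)124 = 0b110100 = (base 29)1n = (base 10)52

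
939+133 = 1072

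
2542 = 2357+185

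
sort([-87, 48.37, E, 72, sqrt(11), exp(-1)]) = [-87, exp(-1), E, sqrt(11), 48.37, 72]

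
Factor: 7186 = 2^1 * 3593^1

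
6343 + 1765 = 8108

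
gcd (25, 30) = 5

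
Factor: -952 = -1*2^3*7^1*17^1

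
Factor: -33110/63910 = -1*43^1*83^(-1) = -43/83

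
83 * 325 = 26975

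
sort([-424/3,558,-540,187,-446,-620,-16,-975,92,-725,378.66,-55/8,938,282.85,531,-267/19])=[-975,-725,-620,-540,-446,-424/3,-16,-267/19,-55/8,92,187,282.85,378.66,531,558,938]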